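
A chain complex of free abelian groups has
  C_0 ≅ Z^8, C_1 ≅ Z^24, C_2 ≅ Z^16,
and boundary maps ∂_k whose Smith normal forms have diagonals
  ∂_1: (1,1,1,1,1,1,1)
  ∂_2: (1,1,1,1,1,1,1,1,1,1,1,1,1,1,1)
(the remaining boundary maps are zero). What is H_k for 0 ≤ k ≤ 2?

H_0: b_0 = 8 − 0 − 7 = 1; torsion from ∂_1 factors > 1: none. So H_0 ≅ Z.
H_1: b_1 = 24 − 7 − 15 = 2; torsion from ∂_2 factors > 1: none. So H_1 ≅ Z^2.
H_2: b_2 = 16 − 15 − 0 = 1; torsion from ∂_3 factors > 1: none. So H_2 ≅ Z.

H_0 ≅ Z,  H_1 ≅ Z^2,  H_2 ≅ Z.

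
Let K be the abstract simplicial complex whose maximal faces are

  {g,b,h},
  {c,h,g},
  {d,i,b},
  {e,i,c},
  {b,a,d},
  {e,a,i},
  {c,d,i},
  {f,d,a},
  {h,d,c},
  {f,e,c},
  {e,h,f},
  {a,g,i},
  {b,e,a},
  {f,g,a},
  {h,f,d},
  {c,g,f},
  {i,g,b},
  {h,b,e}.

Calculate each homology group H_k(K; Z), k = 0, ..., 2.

H_0 ≅ Z,  H_1 ≅ Z ⊕ Z/2,  H_2 = 0.

Take the total order a < b < c < d < e < f < g < h < i on the vertex set. Then K (dimension 2) consists of the simplices:

  0-simplices (9): a, b, c, d, e, f, g, h, i
  1-simplices (27): ab, ad, ae, af, ag, ai, bd, be, bg, bh, bi, cd, ce, cf, cg, ch, ci, df, dh, di, ef, eh, ei, fg, fh, gh, gi
  2-simplices (18): abd, abe, adf, aei, afg, agi, bdi, beh, bgh, bgi, cdh, cdi, cef, cei, cfg, cgh, dfh, efh

Hence C_0 ≅ Z^9, C_1 ≅ Z^27, C_2 ≅ Z^18.

∂_1: C_1 → C_0 maps an edge to its endpoints' difference, ∂[p,q] = q − p.
The resulting 9×27 matrix has rank 8, and its Smith normal form has invariant factors (1,1,1,1,1,1,1,1).

Boundary ∂_2: C_2 → C_1 sends each 2-simplex [p,q,r] to [q,r] − [p,r] + [p,q]. For instance
  ∂bdi = di − bi + bd,
  ∂cgh = gh − ch + cg.
As a 27×18 matrix over Z this has rank 18, with invariant factors (1,1,1,1,1,1,1,1,1,1,1,1,1,1,1,1,1,2).

Computing H_k = (kernel of ∂_k) / (image of ∂_{k+1}):

  H_0: rank C_0 − rank ∂_1 = 9 − 8 = 1, and the invariant factors of ∂_1 are all 1, so H_0 = Z.
  H_1: rank ker ∂_1 − rank ∂_2 = (27 − 8) − 18 = 1, and ∂_2 has invariant factor 2 > 1, so H_1 = Z ⊕ Z/2.
  H_2: rank ker ∂_2 − rank ∂_3 = (18 − 18) − 0 = 0, and there is no ∂_3, so H_2 = 0.

(K is a triangulation of the Klein bottle.)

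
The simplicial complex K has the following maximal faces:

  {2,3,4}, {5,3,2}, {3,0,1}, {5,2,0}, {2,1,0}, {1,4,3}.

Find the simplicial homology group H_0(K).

H_0 = Z.

We work with the vertex ordering 0 < 1 < 2 < 3 < 4 < 5. The simplices of K, each written with vertices in increasing order, are:

  0-simplices (6): [0], [1], [2], [3], [4], [5]
  1-simplices (12): [0,1], [0,2], [0,3], [0,5], [1,2], [1,3], [1,4], [2,3], [2,4], [2,5], [3,4], [3,5]
  2-simplices (6): [0,1,2], [0,1,3], [0,2,5], [1,3,4], [2,3,4], [2,3,5]

so the chain groups are C_0 ≅ Z^6, C_1 ≅ Z^12, C_2 ≅ Z^6.

∂_1: C_1 → C_0 is given by ∂[p,q] = [q] − [p]. For instance
  ∂[0,2] = [2] − [0].
The 6×12 boundary matrix has rank 5 and Smith normal form diag(1,1,1,1,1).

Boundary ∂_2: C_2 → C_1 acts by ∂[p,q,r] = [q,r] − [p,r] + [p,q]. For instance
  ∂[1,3,4] = [3,4] − [1,4] + [1,3],
  ∂[2,3,4] = [3,4] − [2,4] + [2,3].
The 12×6 boundary matrix has rank 6 and Smith normal form diag(1,1,1,1,1,1).

From H_k ≅ ker(∂_k) / im(∂_{k+1}) we obtain:

  H_0: rank C_0 − rank ∂_1 = 6 − 5 = 1, and the invariant factors of ∂_1 are all 1, so H_0 = Z.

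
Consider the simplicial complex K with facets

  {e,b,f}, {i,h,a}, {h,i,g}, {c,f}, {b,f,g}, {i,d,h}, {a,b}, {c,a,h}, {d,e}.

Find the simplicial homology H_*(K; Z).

H_0 ≅ Z,  H_1 ≅ Z^3,  H_2 = 0.

We work with the vertex ordering a < b < c < d < e < f < g < h < i. The simplices of K, each written with vertices in increasing order, are:

  0-simplices (9): a, b, c, d, e, f, g, h, i
  1-simplices (17): ab, ac, ah, ai, be, bf, bg, cf, ch, de, dh, di, ef, fg, gh, gi, hi
  2-simplices (6): ach, ahi, bef, bfg, dhi, ghi

so the chain groups are C_0 ≅ Z^9, C_1 ≅ Z^17, C_2 ≅ Z^6.

Boundary ∂_1: C_1 → C_0 maps an edge to its endpoints' difference, ∂[p,q] = q − p.
The 9×17 boundary matrix has rank 8 and Smith normal form diag(1,1,1,1,1,1,1,1).

∂_2: C_2 → C_1 acts by ∂[p,q,r] = [q,r] − [p,r] + [p,q]. For instance
  ∂ahi = hi − ai + ah,
  ∂dhi = hi − di + dh.
As a 17×6 matrix over Z this has rank 6, with invariant factors (1,1,1,1,1,1).

Computing H_k = (kernel of ∂_k) / (image of ∂_{k+1}):

  H_0: rank C_0 − rank ∂_1 = 9 − 8 = 1, and the invariant factors of ∂_1 are all 1, so H_0 = Z.
  H_1: rank ker ∂_1 − rank ∂_2 = (17 − 8) − 6 = 3, and the invariant factors of ∂_2 are all 1, so H_1 = Z^3.
  H_2: rank ker ∂_2 − rank ∂_3 = (6 − 6) − 0 = 0, and there is no ∂_3, so H_2 = 0.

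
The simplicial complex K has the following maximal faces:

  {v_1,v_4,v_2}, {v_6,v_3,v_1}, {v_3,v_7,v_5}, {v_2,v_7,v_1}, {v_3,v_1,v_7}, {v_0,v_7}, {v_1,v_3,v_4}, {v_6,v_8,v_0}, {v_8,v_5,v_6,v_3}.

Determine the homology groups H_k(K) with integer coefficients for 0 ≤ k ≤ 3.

H_0 ≅ Z,  H_1 ≅ Z,  H_2 = 0,  H_3 = 0.

We work with the vertex ordering v_0 < v_1 < v_2 < v_3 < v_4 < v_5 < v_6 < v_7 < v_8. The simplices of K, each written with vertices in increasing order, are:

  0-simplices (9): [v_0], [v_1], [v_2], [v_3], [v_4], [v_5], [v_6], [v_7], [v_8]
  1-simplices (19): (19 of them)
  2-simplices (11): (11 of them)
  3-simplices (1): [v_3,v_5,v_6,v_8]

Hence C_0 ≅ Z^9, C_1 ≅ Z^19, C_2 ≅ Z^11, C_3 ≅ Z^1.

Boundary ∂_1: C_1 → C_0 sends each edge [p,q] (with p < q) to q − p.
The 9×19 boundary matrix has rank 8 and Smith normal form diag(1,1,1,1,1,1,1,1).

The boundary map ∂_2: C_2 → C_1 sends each 2-simplex [p,q,r] to [q,r] − [p,r] + [p,q]. For instance
  ∂[v_5,v_6,v_8] = [v_6,v_8] − [v_5,v_8] + [v_5,v_6],
  ∂[v_3,v_5,v_7] = [v_5,v_7] − [v_3,v_7] + [v_3,v_5].
The resulting 19×11 matrix has rank 10, and its Smith normal form has invariant factors (1,1,1,1,1,1,1,1,1,1).

The boundary map ∂_3: C_3 → C_2 sends each 3-simplex σ to the alternating sum Σ_i (−1)^i (σ with its i-th vertex removed). For instance
  ∂[v_3,v_5,v_6,v_8] = [v_5,v_6,v_8] − [v_3,v_6,v_8] + [v_3,v_5,v_8] − [v_3,v_5,v_6].
This gives a 11×1 integer matrix of rank 1; reducing to Smith normal form yields diagonal entries (1).

Reading off H_k = ker ∂_k / im ∂_{k+1}:

  H_0: rank C_0 − rank ∂_1 = 9 − 8 = 1, and the invariant factors of ∂_1 are all 1, so H_0 ≅ Z.
  H_1: rank ker ∂_1 − rank ∂_2 = (19 − 8) − 10 = 1, and the invariant factors of ∂_2 are all 1, so H_1 ≅ Z.
  H_2: rank ker ∂_2 − rank ∂_3 = (11 − 10) − 1 = 0, and the invariant factors of ∂_3 are all 1, so H_2 ≅ 0.
  H_3: rank ker ∂_3 − rank ∂_4 = (1 − 1) − 0 = 0, and there is no ∂_4, so H_3 ≅ 0.

As a check, the Euler characteristic is 9 − 19 + 11 − 1 = 0, which agrees with 1 − 1 + 0 − 0 = 0.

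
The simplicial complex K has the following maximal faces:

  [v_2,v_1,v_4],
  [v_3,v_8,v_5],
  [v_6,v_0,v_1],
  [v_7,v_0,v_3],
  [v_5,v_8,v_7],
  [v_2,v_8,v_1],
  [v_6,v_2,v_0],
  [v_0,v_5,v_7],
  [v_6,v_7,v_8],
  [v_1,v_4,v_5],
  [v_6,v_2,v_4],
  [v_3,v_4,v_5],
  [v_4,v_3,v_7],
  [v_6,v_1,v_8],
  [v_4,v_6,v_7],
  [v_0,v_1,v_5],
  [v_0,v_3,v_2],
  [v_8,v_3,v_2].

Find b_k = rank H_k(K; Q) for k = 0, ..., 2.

b_0 = 1, b_1 = 1, b_2 = 0.

We work with the vertex ordering v_0 < v_1 < v_2 < v_3 < v_4 < v_5 < v_6 < v_7 < v_8. The simplices of K, each written with vertices in increasing order, are:

  0-simplices (9): [v_0], [v_1], [v_2], [v_3], [v_4], [v_5], [v_6], [v_7], [v_8]
  1-simplices (27): (27 of them)
  2-simplices (18): (18 of them)

giving chain groups C_0 ≅ Z^9, C_1 ≅ Z^27, C_2 ≅ Z^18.

∂_1: C_1 → C_0 is given by ∂[p,q] = [q] − [p].
As a 9×27 matrix over Z this has rank 8, with invariant factors (1,1,1,1,1,1,1,1).

Boundary ∂_2: C_2 → C_1 maps a triangle to the signed sum of its edges. For instance
  ∂[v_2,v_3,v_8] = [v_3,v_8] − [v_2,v_8] + [v_2,v_3],
  ∂[v_0,v_2,v_3] = [v_2,v_3] − [v_0,v_3] + [v_0,v_2].
The resulting 27×18 matrix has rank 18, and its Smith normal form has invariant factors (1,1,1,1,1,1,1,1,1,1,1,1,1,1,1,1,1,2).

Computing H_k = (kernel of ∂_k) / (image of ∂_{k+1}):

  H_0: rank C_0 − rank ∂_1 = 9 − 8 = 1, and the invariant factors of ∂_1 are all 1, so H_0 = Z.
  H_1: rank ker ∂_1 − rank ∂_2 = (27 − 8) − 18 = 1, and ∂_2 has invariant factor 2 > 1, so H_1 = Z ⊕ Z/2Z.
  H_2: rank ker ∂_2 − rank ∂_3 = (18 − 18) − 0 = 0, and there is no ∂_3, so H_2 = 0.

As a check, the Euler characteristic is 9 − 27 + 18 = 0, which agrees with 1 − 1 + 0 = 0.

Hence the Betti numbers are b_0 = 1, b_1 = 1, b_2 = 0.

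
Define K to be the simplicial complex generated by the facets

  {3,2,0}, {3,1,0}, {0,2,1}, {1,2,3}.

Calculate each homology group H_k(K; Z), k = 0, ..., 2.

K has 4 vertices, 6 edges, 4 triangles.
rank ∂_0 = 0, rank ∂_1 = 3 ⇒ b_0 = 4 − 0 − 3 = 1; all invariant factors of ∂_1 are 1 so no torsion. So H_0 = Z.
rank ∂_1 = 3, rank ∂_2 = 3 ⇒ b_1 = 6 − 3 − 3 = 0; all invariant factors of ∂_2 are 1 so no torsion. So H_1 = 0.
rank ∂_2 = 3, rank ∂_3 = 0 ⇒ b_2 = 4 − 3 − 0 = 1. So H_2 = Z.

H_0 = Z,  H_1 = 0,  H_2 = Z.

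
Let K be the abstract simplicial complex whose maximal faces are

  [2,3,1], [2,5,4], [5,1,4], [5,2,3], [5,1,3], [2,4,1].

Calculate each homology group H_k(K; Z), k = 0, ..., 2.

H_0 ≅ Z,  H_1 = 0,  H_2 ≅ Z.

K has 5 vertices, 9 edges, 6 triangles.
rank ∂_0 = 0, rank ∂_1 = 4 ⇒ b_0 = 5 − 0 − 4 = 1; all invariant factors of ∂_1 are 1 so no torsion. So H_0 ≅ Z.
rank ∂_1 = 4, rank ∂_2 = 5 ⇒ b_1 = 9 − 4 − 5 = 0; all invariant factors of ∂_2 are 1 so no torsion. So H_1 ≅ 0.
rank ∂_2 = 5, rank ∂_3 = 0 ⇒ b_2 = 6 − 5 − 0 = 1. So H_2 ≅ Z.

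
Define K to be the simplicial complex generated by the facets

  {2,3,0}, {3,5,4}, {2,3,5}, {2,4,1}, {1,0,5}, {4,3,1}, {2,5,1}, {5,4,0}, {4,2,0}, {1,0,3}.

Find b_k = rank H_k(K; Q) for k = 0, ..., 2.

Order the vertices as 0 < 1 < 2 < 3 < 4 < 5. Listing each simplex with vertices in this order, K has dimension 2 with simplices:

  0-simplices (6): [0], [1], [2], [3], [4], [5]
  1-simplices (15): [0,1], [0,2], [0,3], [0,4], [0,5], [1,2], [1,3], [1,4], [1,5], [2,3], [2,4], [2,5], [3,4], [3,5], [4,5]
  2-simplices (10): [0,1,3], [0,1,5], [0,2,3], [0,2,4], [0,4,5], [1,2,4], [1,2,5], [1,3,4], [2,3,5], [3,4,5]

giving chain groups C_0 ≅ Z^6, C_1 ≅ Z^15, C_2 ≅ Z^10.

Boundary ∂_1: C_1 → C_0 is given by ∂[p,q] = [q] − [p].
The 6×15 boundary matrix has rank 5 and Smith normal form diag(1,1,1,1,1).

∂_2: C_2 → C_1 sends each 2-simplex [p,q,r] to [q,r] − [p,r] + [p,q]. For instance
  ∂[1,2,4] = [2,4] − [1,4] + [1,2],
  ∂[0,4,5] = [4,5] − [0,5] + [0,4].
As a 15×10 matrix over Z this has rank 10, with invariant factors (1,1,1,1,1,1,1,1,1,2).

Now H_k = ker ∂_k / im ∂_{k+1}, so:

  H_0: rank C_0 − rank ∂_1 = 6 − 5 = 1, and the invariant factors of ∂_1 are all 1, so H_0 = Z.
  H_1: rank ker ∂_1 − rank ∂_2 = (15 − 5) − 10 = 0, and ∂_2 has invariant factor 2 > 1, so H_1 = Z/2.
  H_2: rank ker ∂_2 − rank ∂_3 = (10 − 10) − 0 = 0, and there is no ∂_3, so H_2 = 0.

As a check, the Euler characteristic is 6 − 15 + 10 = 1, which agrees with 1 − 0 + 0 = 1.

Hence the Betti numbers are b_0 = 1, b_1 = 0, b_2 = 0.

b_0 = 1, b_1 = 0, b_2 = 0.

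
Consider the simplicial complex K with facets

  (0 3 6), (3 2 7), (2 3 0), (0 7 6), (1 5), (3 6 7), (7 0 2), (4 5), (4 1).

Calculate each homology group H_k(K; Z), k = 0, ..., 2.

K has 8 vertices, 12 edges, 6 triangles.
rank ∂_0 = 0, rank ∂_1 = 6 ⇒ b_0 = 8 − 0 − 6 = 2; all invariant factors of ∂_1 are 1 so no torsion. So H_0 ≅ Z^2.
rank ∂_1 = 6, rank ∂_2 = 5 ⇒ b_1 = 12 − 6 − 5 = 1; all invariant factors of ∂_2 are 1 so no torsion. So H_1 ≅ Z.
rank ∂_2 = 5, rank ∂_3 = 0 ⇒ b_2 = 6 − 5 − 0 = 1. So H_2 ≅ Z.

H_0 ≅ Z^2,  H_1 ≅ Z,  H_2 ≅ Z.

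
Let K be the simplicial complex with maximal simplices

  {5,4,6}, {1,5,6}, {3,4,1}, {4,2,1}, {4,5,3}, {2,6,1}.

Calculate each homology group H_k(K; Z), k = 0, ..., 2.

Take the total order 1 < 2 < 3 < 4 < 5 < 6 on the vertex set. Then K (dimension 2) consists of the simplices:

  0-simplices (6): [1], [2], [3], [4], [5], [6]
  1-simplices (12): [1,2], [1,3], [1,4], [1,5], [1,6], [2,4], [2,6], [3,4], [3,5], [4,5], [4,6], [5,6]
  2-simplices (6): [1,2,4], [1,2,6], [1,3,4], [1,5,6], [3,4,5], [4,5,6]

Hence C_0 ≅ Z^6, C_1 ≅ Z^12, C_2 ≅ Z^6.

Boundary ∂_1: C_1 → C_0 is given by ∂[p,q] = [q] − [p]. For instance
  ∂[1,4] = [4] − [1].
The 6×12 boundary matrix has rank 5 and Smith normal form diag(1,1,1,1,1).

Boundary ∂_2: C_2 → C_1 acts by ∂[p,q,r] = [q,r] − [p,r] + [p,q]. For instance
  ∂[4,5,6] = [5,6] − [4,6] + [4,5],
  ∂[3,4,5] = [4,5] − [3,5] + [3,4].
The 12×6 boundary matrix has rank 6 and Smith normal form diag(1,1,1,1,1,1).

Reading off H_k = ker ∂_k / im ∂_{k+1}:

  H_0: rank C_0 − rank ∂_1 = 6 − 5 = 1, and the invariant factors of ∂_1 are all 1, so H_0 = Z.
  H_1: rank ker ∂_1 − rank ∂_2 = (12 − 5) − 6 = 1, and the invariant factors of ∂_2 are all 1, so H_1 = Z.
  H_2: rank ker ∂_2 − rank ∂_3 = (6 − 6) − 0 = 0, and there is no ∂_3, so H_2 = 0.

As a check, the Euler characteristic is 6 − 12 + 6 = 0, which agrees with 1 − 1 + 0 = 0.

H_0 = Z,  H_1 = Z,  H_2 = 0.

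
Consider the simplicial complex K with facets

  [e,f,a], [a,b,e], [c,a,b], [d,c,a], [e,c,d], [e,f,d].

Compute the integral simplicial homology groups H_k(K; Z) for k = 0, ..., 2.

We work with the vertex ordering a < b < c < d < e < f. The simplices of K, each written with vertices in increasing order, are:

  0-simplices (6): a, b, c, d, e, f
  1-simplices (12): ab, ac, ad, ae, af, bc, be, cd, ce, de, df, ef
  2-simplices (6): abc, abe, acd, aef, cde, def

so the chain groups are C_0 ≅ Z^6, C_1 ≅ Z^12, C_2 ≅ Z^6.

∂_1: C_1 → C_0 sends each edge [p,q] (with p < q) to q − p. For instance
  ∂ef = f − e.
As a 6×12 matrix over Z this has rank 5, with invariant factors (1,1,1,1,1).

∂_2: C_2 → C_1 acts by ∂[p,q,r] = [q,r] − [p,r] + [p,q]. For instance
  ∂cde = de − ce + cd,
  ∂abc = bc − ac + ab.
As a 12×6 matrix over Z this has rank 6, with invariant factors (1,1,1,1,1,1).

Reading off H_k = ker ∂_k / im ∂_{k+1}:

  H_0: rank C_0 − rank ∂_1 = 6 − 5 = 1, and the invariant factors of ∂_1 are all 1, so H_0 ≅ Z.
  H_1: rank ker ∂_1 − rank ∂_2 = (12 − 5) − 6 = 1, and the invariant factors of ∂_2 are all 1, so H_1 ≅ Z.
  H_2: rank ker ∂_2 − rank ∂_3 = (6 − 6) − 0 = 0, and there is no ∂_3, so H_2 ≅ 0.

H_0 ≅ Z,  H_1 ≅ Z,  H_2 = 0.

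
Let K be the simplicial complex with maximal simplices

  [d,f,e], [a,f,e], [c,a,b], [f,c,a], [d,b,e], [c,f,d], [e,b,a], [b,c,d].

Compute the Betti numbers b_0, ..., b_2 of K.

We work with the vertex ordering a < b < c < d < e < f. The simplices of K, each written with vertices in increasing order, are:

  0-simplices (6): a, b, c, d, e, f
  1-simplices (12): ab, ac, ae, af, bc, bd, be, cd, cf, de, df, ef
  2-simplices (8): abc, abe, acf, aef, bcd, bde, cdf, def

Hence C_0 ≅ Z^6, C_1 ≅ Z^12, C_2 ≅ Z^8.

Boundary ∂_1: C_1 → C_0 is given by ∂[p,q] = [q] − [p]. For instance
  ∂cd = d − c.
The 6×12 boundary matrix has rank 5 and Smith normal form diag(1,1,1,1,1).

Boundary ∂_2: C_2 → C_1 acts by ∂[p,q,r] = [q,r] − [p,r] + [p,q]. For instance
  ∂bcd = cd − bd + bc,
  ∂bde = de − be + bd.
The 12×8 boundary matrix has rank 7 and Smith normal form diag(1,1,1,1,1,1,1).

Now H_k = ker ∂_k / im ∂_{k+1}, so:

  H_0: rank C_0 − rank ∂_1 = 6 − 5 = 1, and the invariant factors of ∂_1 are all 1, so H_0 = Z.
  H_1: rank ker ∂_1 − rank ∂_2 = (12 − 5) − 7 = 0, and the invariant factors of ∂_2 are all 1, so H_1 = 0.
  H_2: rank ker ∂_2 − rank ∂_3 = (8 − 7) − 0 = 1, and there is no ∂_3, so H_2 = Z.

As a check, the Euler characteristic is 6 − 12 + 8 = 2, which agrees with 1 − 0 + 1 = 2.
(K is a triangulation of the 2-sphere S^2.)

Hence the Betti numbers are b_0 = 1, b_1 = 0, b_2 = 1.

b_0 = 1, b_1 = 0, b_2 = 1.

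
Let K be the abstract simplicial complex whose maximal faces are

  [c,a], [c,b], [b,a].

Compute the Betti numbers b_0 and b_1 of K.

Order the vertices as a < b < c. Listing each simplex with vertices in this order, K has dimension 1 with simplices:

  0-simplices (3): a, b, c
  1-simplices (3): ab, ac, bc

so the chain groups are C_0 ≅ Z^3, C_1 ≅ Z^3.

Boundary ∂_1: C_1 → C_0 is given by ∂[p,q] = [q] − [p]. For instance
  ∂ab = b − a.
The resulting 3×3 matrix has rank 2, and its Smith normal form has invariant factors (1,1).

Now H_k = ker ∂_k / im ∂_{k+1}, so:

  H_0: rank C_0 − rank ∂_1 = 3 − 2 = 1, and the invariant factors of ∂_1 are all 1, so H_0 = Z.
  H_1: rank ker ∂_1 − rank ∂_2 = (3 − 2) − 0 = 1, and there is no ∂_2, so H_1 = Z.

Hence the Betti numbers are b_0 = 1, b_1 = 1.

b_0 = 1, b_1 = 1.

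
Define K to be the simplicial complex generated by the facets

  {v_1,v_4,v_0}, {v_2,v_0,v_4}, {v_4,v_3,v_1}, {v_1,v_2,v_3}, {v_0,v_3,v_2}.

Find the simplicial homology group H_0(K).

Fix the vertex order v_0 < v_1 < v_2 < v_3 < v_4 and write every simplex with vertices in increasing order. Then dim K = 2 and the simplices of K are:

  0-simplices (5): [v_0], [v_1], [v_2], [v_3], [v_4]
  1-simplices (10): [v_0,v_1], [v_0,v_2], [v_0,v_3], [v_0,v_4], [v_1,v_2], [v_1,v_3], [v_1,v_4], [v_2,v_3], [v_2,v_4], [v_3,v_4]
  2-simplices (5): [v_0,v_1,v_4], [v_0,v_2,v_3], [v_0,v_2,v_4], [v_1,v_2,v_3], [v_1,v_3,v_4]

Hence C_0 ≅ Z^5, C_1 ≅ Z^10, C_2 ≅ Z^5.

Boundary ∂_1: C_1 → C_0 is given by ∂[p,q] = [q] − [p]. For instance
  ∂[v_1,v_2] = [v_2] − [v_1].
As a 5×10 matrix over Z this has rank 4, with invariant factors (1,1,1,1).

∂_2: C_2 → C_1 sends each 2-simplex [p,q,r] to [q,r] − [p,r] + [p,q]. For instance
  ∂[v_0,v_1,v_4] = [v_1,v_4] − [v_0,v_4] + [v_0,v_1],
  ∂[v_0,v_2,v_4] = [v_2,v_4] − [v_0,v_4] + [v_0,v_2].
The resulting 10×5 matrix has rank 5, and its Smith normal form has invariant factors (1,1,1,1,1).

Reading off H_k = ker ∂_k / im ∂_{k+1}:

  H_0: rank C_0 − rank ∂_1 = 5 − 4 = 1, and the invariant factors of ∂_1 are all 1, so H_0 = Z.

(K is a triangulation of the Möbius band.)

H_0 = Z.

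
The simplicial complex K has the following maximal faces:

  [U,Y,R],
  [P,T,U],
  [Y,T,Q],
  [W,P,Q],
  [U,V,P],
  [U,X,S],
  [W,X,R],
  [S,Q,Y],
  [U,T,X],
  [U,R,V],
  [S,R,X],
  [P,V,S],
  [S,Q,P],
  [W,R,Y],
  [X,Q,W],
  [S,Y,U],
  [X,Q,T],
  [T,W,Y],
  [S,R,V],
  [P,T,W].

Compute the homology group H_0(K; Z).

H_0 = Z.

Take the total order P < Q < R < S < T < U < V < W < X < Y on the vertex set. Then K (dimension 2) consists of the simplices:

  0-simplices (10): P, Q, R, S, T, U, V, W, X, Y
  1-simplices (30): PQ, PS, PT, PU, PV, PW, QS, QT, QW, QX, QY, RS, RU, RV, RW, RX, RY, SU, SV, SX, SY, TU, TW, TX, TY, UV, UX, UY, WX, WY
  2-simplices (20): PQS, PQW, PSV, PTU, PTW, PUV, QSY, QTX, QTY, QWX, RSV, RSX, RUV, RUY, RWX, RWY, SUX, SUY, TUX, TWY

Hence C_0 ≅ Z^10, C_1 ≅ Z^30, C_2 ≅ Z^20.

The boundary map ∂_1: C_1 → C_0 maps an edge to its endpoints' difference, ∂[p,q] = q − p.
As a 10×30 matrix over Z this has rank 9, with invariant factors (1,1,1,1,1,1,1,1,1).

∂_2: C_2 → C_1 maps a triangle to the signed sum of its edges. For instance
  ∂PQW = QW − PW + PQ,
  ∂PTW = TW − PW + PT.
The resulting 30×20 matrix has rank 20, and its Smith normal form has invariant factors (1,1,1,1,1,1,1,1,1,1,1,1,1,1,1,1,1,1,1,2).

Now H_k = ker ∂_k / im ∂_{k+1}, so:

  H_0: rank C_0 − rank ∂_1 = 10 − 9 = 1, and the invariant factors of ∂_1 are all 1, so H_0 = Z.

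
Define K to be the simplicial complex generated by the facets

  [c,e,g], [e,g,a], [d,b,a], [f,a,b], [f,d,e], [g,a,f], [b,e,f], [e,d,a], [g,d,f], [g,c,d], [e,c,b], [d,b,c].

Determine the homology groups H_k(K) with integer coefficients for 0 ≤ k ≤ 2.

H_0 ≅ Z,  H_1 ≅ Z_2,  H_2 = 0.

K has 7 vertices, 18 edges, 12 triangles.
rank ∂_0 = 0, rank ∂_1 = 6 ⇒ b_0 = 7 − 0 − 6 = 1; all invariant factors of ∂_1 are 1 so no torsion. So H_0 ≅ Z.
rank ∂_1 = 6, rank ∂_2 = 12 ⇒ b_1 = 18 − 6 − 12 = 0; ∂_2 has invariant factor(s) [2] giving torsion. So H_1 ≅ Z_2.
rank ∂_2 = 12, rank ∂_3 = 0 ⇒ b_2 = 12 − 12 − 0 = 0. So H_2 ≅ 0.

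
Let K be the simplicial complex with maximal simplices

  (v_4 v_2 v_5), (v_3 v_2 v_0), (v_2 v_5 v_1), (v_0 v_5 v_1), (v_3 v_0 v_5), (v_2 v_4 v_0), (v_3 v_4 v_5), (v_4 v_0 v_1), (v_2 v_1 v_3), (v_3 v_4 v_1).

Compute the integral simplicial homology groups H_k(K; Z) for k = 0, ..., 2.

Order the vertices as v_0 < v_1 < v_2 < v_3 < v_4 < v_5. Listing each simplex with vertices in this order, K has dimension 2 with simplices:

  0-simplices (6): [v_0], [v_1], [v_2], [v_3], [v_4], [v_5]
  1-simplices (15): (15 of them)
  2-simplices (10): [v_0,v_1,v_4], [v_0,v_1,v_5], [v_0,v_2,v_3], [v_0,v_2,v_4], [v_0,v_3,v_5], [v_1,v_2,v_3], [v_1,v_2,v_5], [v_1,v_3,v_4], [v_2,v_4,v_5], [v_3,v_4,v_5]

Hence C_0 ≅ Z^6, C_1 ≅ Z^15, C_2 ≅ Z^10.

∂_1: C_1 → C_0 is given by ∂[p,q] = [q] − [p]. For instance
  ∂[v_1,v_5] = [v_5] − [v_1].
This gives a 6×15 integer matrix of rank 5; reducing to Smith normal form yields diagonal entries (1,1,1,1,1).

The boundary map ∂_2: C_2 → C_1 acts by ∂[p,q,r] = [q,r] − [p,r] + [p,q]. For instance
  ∂[v_0,v_1,v_4] = [v_1,v_4] − [v_0,v_4] + [v_0,v_1],
  ∂[v_1,v_2,v_5] = [v_2,v_5] − [v_1,v_5] + [v_1,v_2].
This gives a 15×10 integer matrix of rank 10; reducing to Smith normal form yields diagonal entries (1,1,1,1,1,1,1,1,1,2).

Now H_k = ker ∂_k / im ∂_{k+1}, so:

  H_0: rank C_0 − rank ∂_1 = 6 − 5 = 1, and the invariant factors of ∂_1 are all 1, so H_0 = Z.
  H_1: rank ker ∂_1 − rank ∂_2 = (15 − 5) − 10 = 0, and ∂_2 has invariant factor 2 > 1, so H_1 = Z/2.
  H_2: rank ker ∂_2 − rank ∂_3 = (10 − 10) − 0 = 0, and there is no ∂_3, so H_2 = 0.

H_0 ≅ Z,  H_1 ≅ Z/2,  H_2 = 0.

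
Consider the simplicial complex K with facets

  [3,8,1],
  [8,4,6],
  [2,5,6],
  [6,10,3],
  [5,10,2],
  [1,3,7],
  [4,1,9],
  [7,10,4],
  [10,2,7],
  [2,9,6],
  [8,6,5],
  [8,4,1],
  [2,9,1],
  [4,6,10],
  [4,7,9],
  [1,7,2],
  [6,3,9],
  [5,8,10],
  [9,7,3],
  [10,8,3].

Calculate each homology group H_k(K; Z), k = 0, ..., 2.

Take the total order 1 < 2 < 3 < 4 < 5 < 6 < 7 < 8 < 9 < 10 on the vertex set. Then K (dimension 2) consists of the simplices:

  0-simplices (10): [1], [2], [3], [4], [5], [6], [7], [8], [9], [10]
  1-simplices (30): (30 of them)
  2-simplices (20): (20 of them)

giving chain groups C_0 ≅ Z^10, C_1 ≅ Z^30, C_2 ≅ Z^20.

The boundary map ∂_1: C_1 → C_0 maps an edge to its endpoints' difference, ∂[p,q] = q − p. For instance
  ∂[5,6] = [6] − [5].
The resulting 10×30 matrix has rank 9, and its Smith normal form has invariant factors (1,1,1,1,1,1,1,1,1).

The boundary map ∂_2: C_2 → C_1 sends each 2-simplex [p,q,r] to [q,r] − [p,r] + [p,q]. For instance
  ∂[1,2,7] = [2,7] − [1,7] + [1,2],
  ∂[3,6,10] = [6,10] − [3,10] + [3,6].
As a 30×20 matrix over Z this has rank 20, with invariant factors (1,1,1,1,1,1,1,1,1,1,1,1,1,1,1,1,1,1,1,2).

From H_k ≅ ker(∂_k) / im(∂_{k+1}) we obtain:

  H_0: rank C_0 − rank ∂_1 = 10 − 9 = 1, and the invariant factors of ∂_1 are all 1, so H_0 = Z.
  H_1: rank ker ∂_1 − rank ∂_2 = (30 − 9) − 20 = 1, and ∂_2 has invariant factor 2 > 1, so H_1 = Z ⊕ Z/2.
  H_2: rank ker ∂_2 − rank ∂_3 = (20 − 20) − 0 = 0, and there is no ∂_3, so H_2 = 0.

As a check, the Euler characteristic is 10 − 30 + 20 = 0, which agrees with 1 − 1 + 0 = 0.

H_0 ≅ Z,  H_1 ≅ Z ⊕ Z/2,  H_2 = 0.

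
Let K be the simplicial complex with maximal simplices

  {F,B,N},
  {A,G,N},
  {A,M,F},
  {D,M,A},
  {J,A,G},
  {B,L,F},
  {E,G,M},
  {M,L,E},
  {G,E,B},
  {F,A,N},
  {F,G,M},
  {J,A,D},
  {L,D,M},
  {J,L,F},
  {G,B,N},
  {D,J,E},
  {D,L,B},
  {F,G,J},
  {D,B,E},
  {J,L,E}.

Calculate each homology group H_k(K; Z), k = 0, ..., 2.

H_0 = Z,  H_1 = Z ⊕ Z_2,  H_2 = 0.

Fix the vertex order A < B < D < E < F < G < J < L < M < N and write every simplex with vertices in increasing order. Then dim K = 2 and the simplices of K are:

  0-simplices (10): A, B, D, E, F, G, J, L, M, N
  1-simplices (30): AD, AF, AG, AJ, AM, AN, BD, BE, BF, BG, BL, BN, DE, DJ, DL, DM, EG, EJ, EL, EM, FG, FJ, FL, FM, FN, GJ, GM, GN, JL, LM
  2-simplices (20): ADJ, ADM, AFM, AFN, AGJ, AGN, BDE, BDL, BEG, BFL, BFN, BGN, DEJ, DLM, EGM, EJL, ELM, FGJ, FGM, FJL

Hence C_0 ≅ Z^10, C_1 ≅ Z^30, C_2 ≅ Z^20.

Boundary ∂_1: C_1 → C_0 maps an edge to its endpoints' difference, ∂[p,q] = q − p. For instance
  ∂EG = G − E.
As a 10×30 matrix over Z this has rank 9, with invariant factors (1,1,1,1,1,1,1,1,1).

The boundary map ∂_2: C_2 → C_1 sends each 2-simplex [p,q,r] to [q,r] − [p,r] + [p,q]. For instance
  ∂BEG = EG − BG + BE,
  ∂AGN = GN − AN + AG.
As a 30×20 matrix over Z this has rank 20, with invariant factors (1,1,1,1,1,1,1,1,1,1,1,1,1,1,1,1,1,1,1,2).

Computing H_k = (kernel of ∂_k) / (image of ∂_{k+1}):

  H_0: rank C_0 − rank ∂_1 = 10 − 9 = 1, and the invariant factors of ∂_1 are all 1, so H_0 ≅ Z.
  H_1: rank ker ∂_1 − rank ∂_2 = (30 − 9) − 20 = 1, and ∂_2 has invariant factor 2 > 1, so H_1 ≅ Z ⊕ Z_2.
  H_2: rank ker ∂_2 − rank ∂_3 = (20 − 20) − 0 = 0, and there is no ∂_3, so H_2 ≅ 0.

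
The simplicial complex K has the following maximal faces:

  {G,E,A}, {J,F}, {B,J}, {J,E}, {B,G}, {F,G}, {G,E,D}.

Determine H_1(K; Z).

H_1 ≅ Z^2.

Fix the vertex order A < B < D < E < F < G < J and write every simplex with vertices in increasing order. Then dim K = 2 and the simplices of K are:

  0-simplices (7): A, B, D, E, F, G, J
  1-simplices (10): AE, AG, BG, BJ, DE, DG, EG, EJ, FG, FJ
  2-simplices (2): AEG, DEG

so the chain groups are C_0 ≅ Z^7, C_1 ≅ Z^10, C_2 ≅ Z^2.

Boundary ∂_1: C_1 → C_0 is given by ∂[p,q] = [q] − [p]. For instance
  ∂DE = E − D.
The 7×10 boundary matrix has rank 6 and Smith normal form diag(1,1,1,1,1,1).

The boundary map ∂_2: C_2 → C_1 acts by ∂[p,q,r] = [q,r] − [p,r] + [p,q]. For instance
  ∂DEG = EG − DG + DE,
  ∂AEG = EG − AG + AE.
The resulting 10×2 matrix has rank 2, and its Smith normal form has invariant factors (1,1).

Computing H_k = (kernel of ∂_k) / (image of ∂_{k+1}):

  H_1: rank ker ∂_1 − rank ∂_2 = (10 − 6) − 2 = 2, and the invariant factors of ∂_2 are all 1, so H_1 = Z^2.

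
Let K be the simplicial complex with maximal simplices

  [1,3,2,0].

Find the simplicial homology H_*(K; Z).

H_0 ≅ Z,  H_1 = 0,  H_2 = 0,  H_3 = 0.

K has 4 vertices, 6 edges, 4 triangles, 1 3-simplex.
rank ∂_0 = 0, rank ∂_1 = 3 ⇒ b_0 = 4 − 0 − 3 = 1; all invariant factors of ∂_1 are 1 so no torsion. So H_0 = Z.
rank ∂_1 = 3, rank ∂_2 = 3 ⇒ b_1 = 6 − 3 − 3 = 0; all invariant factors of ∂_2 are 1 so no torsion. So H_1 = 0.
rank ∂_2 = 3, rank ∂_3 = 1 ⇒ b_2 = 4 − 3 − 1 = 0; all invariant factors of ∂_3 are 1 so no torsion. So H_2 = 0.
rank ∂_3 = 1, rank ∂_4 = 0 ⇒ b_3 = 1 − 1 − 0 = 0. So H_3 = 0.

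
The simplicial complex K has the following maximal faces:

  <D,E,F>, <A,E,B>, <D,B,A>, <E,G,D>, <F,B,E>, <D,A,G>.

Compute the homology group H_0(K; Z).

H_0 = Z.

Take the total order A < B < D < E < F < G on the vertex set. Then K (dimension 2) consists of the simplices:

  0-simplices (6): A, B, D, E, F, G
  1-simplices (12): AB, AD, AE, AG, BD, BE, BF, DE, DF, DG, EF, EG
  2-simplices (6): ABD, ABE, ADG, BEF, DEF, DEG

giving chain groups C_0 ≅ Z^6, C_1 ≅ Z^12, C_2 ≅ Z^6.

Boundary ∂_1: C_1 → C_0 is given by ∂[p,q] = [q] − [p].
This gives a 6×12 integer matrix of rank 5; reducing to Smith normal form yields diagonal entries (1,1,1,1,1).

The boundary map ∂_2: C_2 → C_1 acts by ∂[p,q,r] = [q,r] − [p,r] + [p,q]. For instance
  ∂BEF = EF − BF + BE,
  ∂ABE = BE − AE + AB.
The resulting 12×6 matrix has rank 6, and its Smith normal form has invariant factors (1,1,1,1,1,1).

Computing H_k = (kernel of ∂_k) / (image of ∂_{k+1}):

  H_0: rank C_0 − rank ∂_1 = 6 − 5 = 1, and the invariant factors of ∂_1 are all 1, so H_0 ≅ Z.

(K is a triangulation of the cylinder S^1 x I.)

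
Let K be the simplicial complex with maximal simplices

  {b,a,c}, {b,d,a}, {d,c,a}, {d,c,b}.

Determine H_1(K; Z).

H_1 ≅ 0.

We work with the vertex ordering a < b < c < d. The simplices of K, each written with vertices in increasing order, are:

  0-simplices (4): a, b, c, d
  1-simplices (6): ab, ac, ad, bc, bd, cd
  2-simplices (4): abc, abd, acd, bcd

giving chain groups C_0 ≅ Z^4, C_1 ≅ Z^6, C_2 ≅ Z^4.

∂_1: C_1 → C_0 maps an edge to its endpoints' difference, ∂[p,q] = q − p. For instance
  ∂bc = c − b.
As a 4×6 matrix over Z this has rank 3, with invariant factors (1,1,1).

∂_2: C_2 → C_1 sends each 2-simplex [p,q,r] to [q,r] − [p,r] + [p,q]. For instance
  ∂acd = cd − ad + ac,
  ∂abc = bc − ac + ab.
As a 6×4 matrix over Z this has rank 3, with invariant factors (1,1,1).

Computing H_k = (kernel of ∂_k) / (image of ∂_{k+1}):

  H_1: rank ker ∂_1 − rank ∂_2 = (6 − 3) − 3 = 0, and the invariant factors of ∂_2 are all 1, so H_1 = 0.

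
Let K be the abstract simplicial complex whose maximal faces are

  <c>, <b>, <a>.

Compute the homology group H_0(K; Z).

H_0 ≅ Z^3.

Take the total order a < b < c on the vertex set. Then K (dimension 0) consists of the simplices:

  0-simplices (3): a, b, c

so the chain groups are C_0 ≅ Z^3.

From H_k ≅ ker(∂_k) / im(∂_{k+1}) we obtain:

  H_0: rank C_0 − rank ∂_1 = 3 − 0 = 3, and there is no ∂_1, so H_0 ≅ Z^3.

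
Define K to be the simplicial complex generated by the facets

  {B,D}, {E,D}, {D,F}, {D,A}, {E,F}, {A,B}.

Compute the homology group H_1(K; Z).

K has 5 vertices, 6 edges.
rank ∂_1 = 4, rank ∂_2 = 0 ⇒ b_1 = 6 − 4 − 0 = 2. So H_1 = Z^2.

H_1 ≅ Z^2.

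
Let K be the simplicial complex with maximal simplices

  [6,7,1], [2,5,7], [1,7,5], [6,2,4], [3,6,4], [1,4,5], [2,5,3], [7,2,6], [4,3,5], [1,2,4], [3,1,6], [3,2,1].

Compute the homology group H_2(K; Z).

We work with the vertex ordering 1 < 2 < 3 < 4 < 5 < 6 < 7. The simplices of K, each written with vertices in increasing order, are:

  0-simplices (7): [1], [2], [3], [4], [5], [6], [7]
  1-simplices (18): [1,2], [1,3], [1,4], [1,5], [1,6], [1,7], [2,3], [2,4], [2,5], [2,6], [2,7], [3,4], [3,5], [3,6], [4,5], [4,6], [5,7], [6,7]
  2-simplices (12): [1,2,3], [1,2,4], [1,3,6], [1,4,5], [1,5,7], [1,6,7], [2,3,5], [2,4,6], [2,5,7], [2,6,7], [3,4,5], [3,4,6]

giving chain groups C_0 ≅ Z^7, C_1 ≅ Z^18, C_2 ≅ Z^12.

Boundary ∂_1: C_1 → C_0 maps an edge to its endpoints' difference, ∂[p,q] = q − p.
As a 7×18 matrix over Z this has rank 6, with invariant factors (1,1,1,1,1,1).

∂_2: C_2 → C_1 sends each 2-simplex [p,q,r] to [q,r] − [p,r] + [p,q]. For instance
  ∂[1,6,7] = [6,7] − [1,7] + [1,6],
  ∂[1,2,4] = [2,4] − [1,4] + [1,2].
As a 18×12 matrix over Z this has rank 12, with invariant factors (1,1,1,1,1,1,1,1,1,1,1,2).

From H_k ≅ ker(∂_k) / im(∂_{k+1}) we obtain:

  H_2: rank ker ∂_2 − rank ∂_3 = (12 − 12) − 0 = 0, and there is no ∂_3, so H_2 ≅ 0.

H_2 = 0.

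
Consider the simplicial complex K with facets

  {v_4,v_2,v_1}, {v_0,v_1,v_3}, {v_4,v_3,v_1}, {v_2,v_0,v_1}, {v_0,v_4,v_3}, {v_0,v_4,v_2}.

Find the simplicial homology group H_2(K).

Take the total order v_0 < v_1 < v_2 < v_3 < v_4 on the vertex set. Then K (dimension 2) consists of the simplices:

  0-simplices (5): [v_0], [v_1], [v_2], [v_3], [v_4]
  1-simplices (9): [v_0,v_1], [v_0,v_2], [v_0,v_3], [v_0,v_4], [v_1,v_2], [v_1,v_3], [v_1,v_4], [v_2,v_4], [v_3,v_4]
  2-simplices (6): [v_0,v_1,v_2], [v_0,v_1,v_3], [v_0,v_2,v_4], [v_0,v_3,v_4], [v_1,v_2,v_4], [v_1,v_3,v_4]

so the chain groups are C_0 ≅ Z^5, C_1 ≅ Z^9, C_2 ≅ Z^6.

∂_1: C_1 → C_0 maps an edge to its endpoints' difference, ∂[p,q] = q − p.
This gives a 5×9 integer matrix of rank 4; reducing to Smith normal form yields diagonal entries (1,1,1,1).

∂_2: C_2 → C_1 maps a triangle to the signed sum of its edges. For instance
  ∂[v_1,v_3,v_4] = [v_3,v_4] − [v_1,v_4] + [v_1,v_3],
  ∂[v_0,v_2,v_4] = [v_2,v_4] − [v_0,v_4] + [v_0,v_2].
The 9×6 boundary matrix has rank 5 and Smith normal form diag(1,1,1,1,1).

Computing H_k = (kernel of ∂_k) / (image of ∂_{k+1}):

  H_2: rank ker ∂_2 − rank ∂_3 = (6 − 5) − 0 = 1, and there is no ∂_3, so H_2 ≅ Z.

H_2 ≅ Z.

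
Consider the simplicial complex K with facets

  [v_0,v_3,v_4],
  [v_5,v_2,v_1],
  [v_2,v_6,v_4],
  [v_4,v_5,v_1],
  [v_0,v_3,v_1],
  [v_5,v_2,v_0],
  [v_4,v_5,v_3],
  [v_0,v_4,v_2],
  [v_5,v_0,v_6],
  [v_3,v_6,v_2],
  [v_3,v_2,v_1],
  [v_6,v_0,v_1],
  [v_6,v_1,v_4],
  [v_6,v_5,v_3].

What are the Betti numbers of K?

b_0 = 1, b_1 = 2, b_2 = 1.

Order the vertices as v_0 < v_1 < v_2 < v_3 < v_4 < v_5 < v_6. Listing each simplex with vertices in this order, K has dimension 2 with simplices:

  0-simplices (7): [v_0], [v_1], [v_2], [v_3], [v_4], [v_5], [v_6]
  1-simplices (21): (21 of them)
  2-simplices (14): (14 of them)

Hence C_0 ≅ Z^7, C_1 ≅ Z^21, C_2 ≅ Z^14.

The boundary map ∂_1: C_1 → C_0 sends each edge [p,q] (with p < q) to q − p. For instance
  ∂[v_4,v_6] = [v_6] − [v_4].
This gives a 7×21 integer matrix of rank 6; reducing to Smith normal form yields diagonal entries (1,1,1,1,1,1).

Boundary ∂_2: C_2 → C_1 maps a triangle to the signed sum of its edges. For instance
  ∂[v_0,v_5,v_6] = [v_5,v_6] − [v_0,v_6] + [v_0,v_5],
  ∂[v_3,v_5,v_6] = [v_5,v_6] − [v_3,v_6] + [v_3,v_5].
As a 21×14 matrix over Z this has rank 13, with invariant factors (1,1,1,1,1,1,1,1,1,1,1,1,1).

Reading off H_k = ker ∂_k / im ∂_{k+1}:

  H_0: rank C_0 − rank ∂_1 = 7 − 6 = 1, and the invariant factors of ∂_1 are all 1, so H_0 = Z.
  H_1: rank ker ∂_1 − rank ∂_2 = (21 − 6) − 13 = 2, and the invariant factors of ∂_2 are all 1, so H_1 = Z^2.
  H_2: rank ker ∂_2 − rank ∂_3 = (14 − 13) − 0 = 1, and there is no ∂_3, so H_2 = Z.

As a check, the Euler characteristic is 7 − 21 + 14 = 0, which agrees with 1 − 2 + 1 = 0.

Hence the Betti numbers are b_0 = 1, b_1 = 2, b_2 = 1.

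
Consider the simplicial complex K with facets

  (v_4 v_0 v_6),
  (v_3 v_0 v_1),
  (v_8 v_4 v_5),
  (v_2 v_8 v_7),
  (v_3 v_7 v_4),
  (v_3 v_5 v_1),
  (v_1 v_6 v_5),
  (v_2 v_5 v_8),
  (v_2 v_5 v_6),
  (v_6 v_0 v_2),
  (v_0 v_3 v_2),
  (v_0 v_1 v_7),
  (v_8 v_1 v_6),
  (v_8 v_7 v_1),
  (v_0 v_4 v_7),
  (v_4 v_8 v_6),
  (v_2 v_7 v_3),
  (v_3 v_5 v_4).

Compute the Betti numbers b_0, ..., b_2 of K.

b_0 = 1, b_1 = 1, b_2 = 0.

Order the vertices as v_0 < v_1 < v_2 < v_3 < v_4 < v_5 < v_6 < v_7 < v_8. Listing each simplex with vertices in this order, K has dimension 2 with simplices:

  0-simplices (9): [v_0], [v_1], [v_2], [v_3], [v_4], [v_5], [v_6], [v_7], [v_8]
  1-simplices (27): (27 of them)
  2-simplices (18): (18 of them)

so the chain groups are C_0 ≅ Z^9, C_1 ≅ Z^27, C_2 ≅ Z^18.

Boundary ∂_1: C_1 → C_0 sends each edge [p,q] (with p < q) to q − p. For instance
  ∂[v_4,v_7] = [v_7] − [v_4].
The 9×27 boundary matrix has rank 8 and Smith normal form diag(1,1,1,1,1,1,1,1).

∂_2: C_2 → C_1 sends each 2-simplex [p,q,r] to [q,r] − [p,r] + [p,q]. For instance
  ∂[v_1,v_7,v_8] = [v_7,v_8] − [v_1,v_8] + [v_1,v_7],
  ∂[v_4,v_6,v_8] = [v_6,v_8] − [v_4,v_8] + [v_4,v_6].
The 27×18 boundary matrix has rank 18 and Smith normal form diag(1,1,1,1,1,1,1,1,1,1,1,1,1,1,1,1,1,2).

Computing H_k = (kernel of ∂_k) / (image of ∂_{k+1}):

  H_0: rank C_0 − rank ∂_1 = 9 − 8 = 1, and the invariant factors of ∂_1 are all 1, so H_0 ≅ Z.
  H_1: rank ker ∂_1 − rank ∂_2 = (27 − 8) − 18 = 1, and ∂_2 has invariant factor 2 > 1, so H_1 ≅ Z ⊕ Z/2.
  H_2: rank ker ∂_2 − rank ∂_3 = (18 − 18) − 0 = 0, and there is no ∂_3, so H_2 ≅ 0.

As a check, the Euler characteristic is 9 − 27 + 18 = 0, which agrees with 1 − 1 + 0 = 0.

Hence the Betti numbers are b_0 = 1, b_1 = 1, b_2 = 0.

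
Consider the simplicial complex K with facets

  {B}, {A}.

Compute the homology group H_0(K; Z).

Order the vertices as A < B. Listing each simplex with vertices in this order, K has dimension 0 with simplices:

  0-simplices (2): A, B

giving chain groups C_0 ≅ Z^2.

Now H_k = ker ∂_k / im ∂_{k+1}, so:

  H_0: rank C_0 − rank ∂_1 = 2 − 0 = 2, and there is no ∂_1, so H_0 = Z^2.

H_0 = Z^2.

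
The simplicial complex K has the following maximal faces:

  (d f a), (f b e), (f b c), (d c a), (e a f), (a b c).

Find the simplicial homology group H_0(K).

H_0 ≅ Z.

Order the vertices as a < b < c < d < e < f. Listing each simplex with vertices in this order, K has dimension 2 with simplices:

  0-simplices (6): a, b, c, d, e, f
  1-simplices (12): ab, ac, ad, ae, af, bc, be, bf, cd, cf, df, ef
  2-simplices (6): abc, acd, adf, aef, bcf, bef

Hence C_0 ≅ Z^6, C_1 ≅ Z^12, C_2 ≅ Z^6.

The boundary map ∂_1: C_1 → C_0 maps an edge to its endpoints' difference, ∂[p,q] = q − p. For instance
  ∂df = f − d.
The resulting 6×12 matrix has rank 5, and its Smith normal form has invariant factors (1,1,1,1,1).

∂_2: C_2 → C_1 sends each 2-simplex [p,q,r] to [q,r] − [p,r] + [p,q]. For instance
  ∂abc = bc − ac + ab,
  ∂bef = ef − bf + be.
As a 12×6 matrix over Z this has rank 6, with invariant factors (1,1,1,1,1,1).

From H_k ≅ ker(∂_k) / im(∂_{k+1}) we obtain:

  H_0: rank C_0 − rank ∂_1 = 6 − 5 = 1, and the invariant factors of ∂_1 are all 1, so H_0 ≅ Z.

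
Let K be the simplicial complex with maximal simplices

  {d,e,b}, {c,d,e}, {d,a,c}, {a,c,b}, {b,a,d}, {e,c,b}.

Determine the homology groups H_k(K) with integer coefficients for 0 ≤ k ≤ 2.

H_0 = Z,  H_1 = 0,  H_2 = Z.

Order the vertices as a < b < c < d < e. Listing each simplex with vertices in this order, K has dimension 2 with simplices:

  0-simplices (5): a, b, c, d, e
  1-simplices (9): ab, ac, ad, bc, bd, be, cd, ce, de
  2-simplices (6): abc, abd, acd, bce, bde, cde

so the chain groups are C_0 ≅ Z^5, C_1 ≅ Z^9, C_2 ≅ Z^6.

∂_1: C_1 → C_0 is given by ∂[p,q] = [q] − [p].
The 5×9 boundary matrix has rank 4 and Smith normal form diag(1,1,1,1).

The boundary map ∂_2: C_2 → C_1 sends each 2-simplex [p,q,r] to [q,r] − [p,r] + [p,q]. For instance
  ∂bde = de − be + bd,
  ∂bce = ce − be + bc.
The resulting 9×6 matrix has rank 5, and its Smith normal form has invariant factors (1,1,1,1,1).

From H_k ≅ ker(∂_k) / im(∂_{k+1}) we obtain:

  H_0: rank C_0 − rank ∂_1 = 5 − 4 = 1, and the invariant factors of ∂_1 are all 1, so H_0 ≅ Z.
  H_1: rank ker ∂_1 − rank ∂_2 = (9 − 4) − 5 = 0, and the invariant factors of ∂_2 are all 1, so H_1 ≅ 0.
  H_2: rank ker ∂_2 − rank ∂_3 = (6 − 5) − 0 = 1, and there is no ∂_3, so H_2 ≅ Z.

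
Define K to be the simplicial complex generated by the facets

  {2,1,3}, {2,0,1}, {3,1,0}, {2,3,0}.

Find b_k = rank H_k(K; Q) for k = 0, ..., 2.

Take the total order 0 < 1 < 2 < 3 on the vertex set. Then K (dimension 2) consists of the simplices:

  0-simplices (4): [0], [1], [2], [3]
  1-simplices (6): [0,1], [0,2], [0,3], [1,2], [1,3], [2,3]
  2-simplices (4): [0,1,2], [0,1,3], [0,2,3], [1,2,3]

so the chain groups are C_0 ≅ Z^4, C_1 ≅ Z^6, C_2 ≅ Z^4.

∂_1: C_1 → C_0 sends each edge [p,q] (with p < q) to q − p. For instance
  ∂[0,1] = [1] − [0].
This gives a 4×6 integer matrix of rank 3; reducing to Smith normal form yields diagonal entries (1,1,1).

∂_2: C_2 → C_1 acts by ∂[p,q,r] = [q,r] − [p,r] + [p,q]. For instance
  ∂[0,1,3] = [1,3] − [0,3] + [0,1],
  ∂[1,2,3] = [2,3] − [1,3] + [1,2].
As a 6×4 matrix over Z this has rank 3, with invariant factors (1,1,1).

Now H_k = ker ∂_k / im ∂_{k+1}, so:

  H_0: rank C_0 − rank ∂_1 = 4 − 3 = 1, and the invariant factors of ∂_1 are all 1, so H_0 = Z.
  H_1: rank ker ∂_1 − rank ∂_2 = (6 − 3) − 3 = 0, and the invariant factors of ∂_2 are all 1, so H_1 = 0.
  H_2: rank ker ∂_2 − rank ∂_3 = (4 − 3) − 0 = 1, and there is no ∂_3, so H_2 = Z.

(K is a triangulation of the 2-sphere S^2.)

Hence the Betti numbers are b_0 = 1, b_1 = 0, b_2 = 1.

b_0 = 1, b_1 = 0, b_2 = 1.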